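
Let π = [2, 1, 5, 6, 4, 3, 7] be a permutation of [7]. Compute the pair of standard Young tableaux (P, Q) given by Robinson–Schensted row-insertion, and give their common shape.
P = [1, 3, 6, 7] / [2, 4] / [5];  Q = [1, 3, 4, 7] / [2, 5] / [6];  common shape = (4, 2, 1)

Row-insert the values π_1, π_2, … into P one at a time, bumping the leftmost entry strictly greater than the inserted value down to the next row. The recording tableau Q records, in position (i, j), the step at which that cell was added to P.
  Insert 2 (step 1): P = [2];  Q = [1]
  Insert 1 (step 2): P = [1] / [2];  Q = [1] / [2]
  Insert 5 (step 3): P = [1, 5] / [2];  Q = [1, 3] / [2]
  Insert 6 (step 4): P = [1, 5, 6] / [2];  Q = [1, 3, 4] / [2]
  Insert 4 (step 5): P = [1, 4, 6] / [2, 5];  Q = [1, 3, 4] / [2, 5]
  Insert 3 (step 6): P = [1, 3, 6] / [2, 4] / [5];  Q = [1, 3, 4] / [2, 5] / [6]
  Insert 7 (step 7): P = [1, 3, 6, 7] / [2, 4] / [5];  Q = [1, 3, 4, 7] / [2, 5] / [6]
Final shape: (4, 2, 1).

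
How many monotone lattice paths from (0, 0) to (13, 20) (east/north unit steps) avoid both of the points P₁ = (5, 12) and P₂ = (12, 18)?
Number of paths = 265903029

Inclusion–exclusion. Total paths: C(33, 13) = 573166440. Through P₁: C(17, 5)·C(16, 8) = 79639560. Through P₂: C(30, 12)·C(3, 1) = 259479675. Since P₁ is strictly southwest of P₂, a monotone path through both must visit P₁ then P₂; paths through both = C(17, 5)·C(13, 7)·C(3, 1) = 31855824. Avoid both = 573166440 − 79639560 − 259479675 + 31855824 = 265903029.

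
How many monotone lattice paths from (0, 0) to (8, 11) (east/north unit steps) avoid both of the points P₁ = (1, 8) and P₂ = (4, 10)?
Number of paths = 69947

Inclusion–exclusion. Total paths: C(19, 8) = 75582. Through P₁: C(9, 1)·C(10, 7) = 1080. Through P₂: C(14, 4)·C(5, 4) = 5005. Since P₁ is strictly southwest of P₂, a monotone path through both must visit P₁ then P₂; paths through both = C(9, 1)·C(5, 3)·C(5, 4) = 450. Avoid both = 75582 − 1080 − 5005 + 450 = 69947.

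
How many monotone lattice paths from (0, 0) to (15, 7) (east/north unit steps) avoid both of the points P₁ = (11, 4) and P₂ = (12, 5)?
Number of paths = 88189

Inclusion–exclusion. Total paths: C(22, 15) = 170544. Through P₁: C(15, 11)·C(7, 4) = 47775. Through P₂: C(17, 12)·C(5, 3) = 61880. Since P₁ is strictly southwest of P₂, a monotone path through both must visit P₁ then P₂; paths through both = C(15, 11)·C(2, 1)·C(5, 3) = 27300. Avoid both = 170544 − 47775 − 61880 + 27300 = 88189.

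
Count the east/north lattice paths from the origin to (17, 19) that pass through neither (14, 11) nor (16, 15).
Number of paths = 6693629625

Inclusion–exclusion. Total paths: C(36, 17) = 8597496600. Through P₁: C(25, 14)·C(11, 3) = 735471000. Through P₂: C(31, 16)·C(5, 1) = 1502700975. Since P₁ is strictly southwest of P₂, a monotone path through both must visit P₁ then P₂; paths through both = C(25, 14)·C(6, 2)·C(5, 1) = 334305000. Avoid both = 8597496600 − 735471000 − 1502700975 + 334305000 = 6693629625.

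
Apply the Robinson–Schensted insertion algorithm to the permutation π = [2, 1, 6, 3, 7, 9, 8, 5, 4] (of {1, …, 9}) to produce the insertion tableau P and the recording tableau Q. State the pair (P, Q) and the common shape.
P = [1, 3, 4, 8] / [2, 5, 7] / [6] / [9];  Q = [1, 3, 5, 6] / [2, 4, 7] / [8] / [9];  common shape = (4, 3, 1, 1)

Row-insert the values π_1, π_2, … into P one at a time, bumping the leftmost entry strictly greater than the inserted value down to the next row. The recording tableau Q records, in position (i, j), the step at which that cell was added to P.
  Insert 2 (step 1): P = [2];  Q = [1]
  Insert 1 (step 2): P = [1] / [2];  Q = [1] / [2]
  Insert 6 (step 3): P = [1, 6] / [2];  Q = [1, 3] / [2]
  Insert 3 (step 4): P = [1, 3] / [2, 6];  Q = [1, 3] / [2, 4]
  Insert 7 (step 5): P = [1, 3, 7] / [2, 6];  Q = [1, 3, 5] / [2, 4]
  Insert 9 (step 6): P = [1, 3, 7, 9] / [2, 6];  Q = [1, 3, 5, 6] / [2, 4]
  Insert 8 (step 7): P = [1, 3, 7, 8] / [2, 6, 9];  Q = [1, 3, 5, 6] / [2, 4, 7]
  Insert 5 (step 8): P = [1, 3, 5, 8] / [2, 6, 7] / [9];  Q = [1, 3, 5, 6] / [2, 4, 7] / [8]
  Insert 4 (step 9): P = [1, 3, 4, 8] / [2, 5, 7] / [6] / [9];  Q = [1, 3, 5, 6] / [2, 4, 7] / [8] / [9]
Final shape: (4, 3, 1, 1).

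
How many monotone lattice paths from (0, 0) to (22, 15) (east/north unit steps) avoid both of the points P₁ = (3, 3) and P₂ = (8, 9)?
Number of paths = 5957676060

Inclusion–exclusion. Total paths: C(37, 22) = 9364199760. Through P₁: C(6, 3)·C(31, 19) = 2822410500. Through P₂: C(17, 8)·C(20, 14) = 942255600. Since P₁ is strictly southwest of P₂, a monotone path through both must visit P₁ then P₂; paths through both = C(6, 3)·C(11, 5)·C(20, 14) = 358142400. Avoid both = 9364199760 − 2822410500 − 942255600 + 358142400 = 5957676060.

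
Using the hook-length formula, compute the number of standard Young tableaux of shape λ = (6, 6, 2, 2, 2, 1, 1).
# SYT of shape (6, 6, 2, 2, 2, 1, 1) = 61725300

Hook-length formula: f^λ = n! / Π hook(c), product over all cells c of the Young diagram. For λ = (6, 6, 2, 2, 2, 1, 1), n = 20 boxes. Hook lengths by row (left-to-right, top-to-bottom): [12, 9, 5, 4, 3, 2]; [11, 8, 4, 3, 2, 1]; [6, 3]; [5, 2]; [4, 1]; [2]; [1]. Product of hooks = 39414988800. So f^λ = 20! / 39414988800 = 2432902008176640000 / 39414988800 = 61725300.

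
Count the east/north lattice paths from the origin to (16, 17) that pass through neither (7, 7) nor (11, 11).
Number of paths = 634843110

Inclusion–exclusion. Total paths: C(33, 16) = 1166803110. Through P₁: C(14, 7)·C(19, 9) = 317041296. Through P₂: C(22, 11)·C(11, 5) = 325909584. Since P₁ is strictly southwest of P₂, a monotone path through both must visit P₁ then P₂; paths through both = C(14, 7)·C(8, 4)·C(11, 5) = 110990880. Avoid both = 1166803110 − 317041296 − 325909584 + 110990880 = 634843110.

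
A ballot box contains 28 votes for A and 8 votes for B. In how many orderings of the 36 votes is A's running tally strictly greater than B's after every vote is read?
Strict-lead orderings = 16811300

Total orderings of the 36 votes with 28 for A: C(36, 28) = 30260340. By the Bertrand ballot formula (Cycle Lemma / reflection principle), the number of orderings in which A is strictly ahead of B throughout is (p − q)/(p + q) · C(p + q, p) = (28 − 8)/(28 + 8) · 30260340 = 16811300.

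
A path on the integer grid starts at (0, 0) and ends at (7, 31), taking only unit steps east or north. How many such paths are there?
Number of paths = 12620256

A monotone lattice path from (0, 0) to (7, 31) consists of 7 east steps and 31 north steps in some order, so it is determined by which 7 of the 38 steps are east. The count is C(38, 7) = 12620256.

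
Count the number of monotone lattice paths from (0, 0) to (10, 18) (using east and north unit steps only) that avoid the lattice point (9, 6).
Number of paths = 13058045

Total paths from (0, 0) to (10, 18): C(28, 10) = 13123110. Paths through (9, 6): (paths (0, 0) → (9, 6)) × (paths (9, 6) → (10, 18)) = C(15, 9) · C(13, 1) = 5005 · 13 = 65065. Avoidance count = 13123110 − 65065 = 13058045.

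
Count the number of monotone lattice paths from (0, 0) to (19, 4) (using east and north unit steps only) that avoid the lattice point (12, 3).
Number of paths = 5215

Total paths from (0, 0) to (19, 4): C(23, 19) = 8855. Paths through (12, 3): (paths (0, 0) → (12, 3)) × (paths (12, 3) → (19, 4)) = C(15, 12) · C(8, 7) = 455 · 8 = 3640. Avoidance count = 8855 − 3640 = 5215.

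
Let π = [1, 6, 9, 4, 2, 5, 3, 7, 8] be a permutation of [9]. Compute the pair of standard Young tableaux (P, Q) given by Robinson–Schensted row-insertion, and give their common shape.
P = [1, 2, 3, 7, 8] / [4, 5] / [6, 9];  Q = [1, 2, 3, 8, 9] / [4, 6] / [5, 7];  common shape = (5, 2, 2)

Row-insert the values π_1, π_2, … into P one at a time, bumping the leftmost entry strictly greater than the inserted value down to the next row. The recording tableau Q records, in position (i, j), the step at which that cell was added to P.
  Insert 1 (step 1): P = [1];  Q = [1]
  Insert 6 (step 2): P = [1, 6];  Q = [1, 2]
  Insert 9 (step 3): P = [1, 6, 9];  Q = [1, 2, 3]
  Insert 4 (step 4): P = [1, 4, 9] / [6];  Q = [1, 2, 3] / [4]
  Insert 2 (step 5): P = [1, 2, 9] / [4] / [6];  Q = [1, 2, 3] / [4] / [5]
  Insert 5 (step 6): P = [1, 2, 5] / [4, 9] / [6];  Q = [1, 2, 3] / [4, 6] / [5]
  Insert 3 (step 7): P = [1, 2, 3] / [4, 5] / [6, 9];  Q = [1, 2, 3] / [4, 6] / [5, 7]
  Insert 7 (step 8): P = [1, 2, 3, 7] / [4, 5] / [6, 9];  Q = [1, 2, 3, 8] / [4, 6] / [5, 7]
  Insert 8 (step 9): P = [1, 2, 3, 7, 8] / [4, 5] / [6, 9];  Q = [1, 2, 3, 8, 9] / [4, 6] / [5, 7]
Final shape: (5, 2, 2).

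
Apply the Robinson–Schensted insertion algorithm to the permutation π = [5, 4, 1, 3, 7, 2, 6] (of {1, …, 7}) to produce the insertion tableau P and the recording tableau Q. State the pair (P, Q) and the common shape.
P = [1, 2, 6] / [3, 7] / [4] / [5];  Q = [1, 4, 5] / [2, 7] / [3] / [6];  common shape = (3, 2, 1, 1)

Row-insert the values π_1, π_2, … into P one at a time, bumping the leftmost entry strictly greater than the inserted value down to the next row. The recording tableau Q records, in position (i, j), the step at which that cell was added to P.
  Insert 5 (step 1): P = [5];  Q = [1]
  Insert 4 (step 2): P = [4] / [5];  Q = [1] / [2]
  Insert 1 (step 3): P = [1] / [4] / [5];  Q = [1] / [2] / [3]
  Insert 3 (step 4): P = [1, 3] / [4] / [5];  Q = [1, 4] / [2] / [3]
  Insert 7 (step 5): P = [1, 3, 7] / [4] / [5];  Q = [1, 4, 5] / [2] / [3]
  Insert 2 (step 6): P = [1, 2, 7] / [3] / [4] / [5];  Q = [1, 4, 5] / [2] / [3] / [6]
  Insert 6 (step 7): P = [1, 2, 6] / [3, 7] / [4] / [5];  Q = [1, 4, 5] / [2, 7] / [3] / [6]
Final shape: (3, 2, 1, 1).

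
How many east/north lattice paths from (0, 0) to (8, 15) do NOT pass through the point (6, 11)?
Number of paths = 304674

Total paths from (0, 0) to (8, 15): C(23, 8) = 490314. Paths through (6, 11): (paths (0, 0) → (6, 11)) × (paths (6, 11) → (8, 15)) = C(17, 6) · C(6, 2) = 12376 · 15 = 185640. Avoidance count = 490314 − 185640 = 304674.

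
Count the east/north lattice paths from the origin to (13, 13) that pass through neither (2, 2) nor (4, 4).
Number of paths = 4514928

Inclusion–exclusion. Total paths: C(26, 13) = 10400600. Through P₁: C(4, 2)·C(22, 11) = 4232592. Through P₂: C(8, 4)·C(18, 9) = 3403400. Since P₁ is strictly southwest of P₂, a monotone path through both must visit P₁ then P₂; paths through both = C(4, 2)·C(4, 2)·C(18, 9) = 1750320. Avoid both = 10400600 − 4232592 − 3403400 + 1750320 = 4514928.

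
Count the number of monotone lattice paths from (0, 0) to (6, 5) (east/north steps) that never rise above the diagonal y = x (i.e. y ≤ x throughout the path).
Number of paths = 132

By the reflection principle (André's argument), the number of monotone paths to (6, 5) with n ≤ m that never go above y = x is C(11, 6) − C(11, 7) = 462 − 330 = 132.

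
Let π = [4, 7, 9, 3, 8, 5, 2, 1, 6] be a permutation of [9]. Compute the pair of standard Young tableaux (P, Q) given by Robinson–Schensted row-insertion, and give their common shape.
P = [1, 5, 6] / [2, 7, 8] / [3] / [4] / [9];  Q = [1, 2, 3] / [4, 5, 9] / [6] / [7] / [8];  common shape = (3, 3, 1, 1, 1)

Row-insert the values π_1, π_2, … into P one at a time, bumping the leftmost entry strictly greater than the inserted value down to the next row. The recording tableau Q records, in position (i, j), the step at which that cell was added to P.
  Insert 4 (step 1): P = [4];  Q = [1]
  Insert 7 (step 2): P = [4, 7];  Q = [1, 2]
  Insert 9 (step 3): P = [4, 7, 9];  Q = [1, 2, 3]
  Insert 3 (step 4): P = [3, 7, 9] / [4];  Q = [1, 2, 3] / [4]
  Insert 8 (step 5): P = [3, 7, 8] / [4, 9];  Q = [1, 2, 3] / [4, 5]
  Insert 5 (step 6): P = [3, 5, 8] / [4, 7] / [9];  Q = [1, 2, 3] / [4, 5] / [6]
  Insert 2 (step 7): P = [2, 5, 8] / [3, 7] / [4] / [9];  Q = [1, 2, 3] / [4, 5] / [6] / [7]
  Insert 1 (step 8): P = [1, 5, 8] / [2, 7] / [3] / [4] / [9];  Q = [1, 2, 3] / [4, 5] / [6] / [7] / [8]
  Insert 6 (step 9): P = [1, 5, 6] / [2, 7, 8] / [3] / [4] / [9];  Q = [1, 2, 3] / [4, 5, 9] / [6] / [7] / [8]
Final shape: (3, 3, 1, 1, 1).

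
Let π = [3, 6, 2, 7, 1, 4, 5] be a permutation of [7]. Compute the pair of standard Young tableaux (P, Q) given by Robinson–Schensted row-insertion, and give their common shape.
P = [1, 4, 5] / [2, 6, 7] / [3];  Q = [1, 2, 4] / [3, 6, 7] / [5];  common shape = (3, 3, 1)

Row-insert the values π_1, π_2, … into P one at a time, bumping the leftmost entry strictly greater than the inserted value down to the next row. The recording tableau Q records, in position (i, j), the step at which that cell was added to P.
  Insert 3 (step 1): P = [3];  Q = [1]
  Insert 6 (step 2): P = [3, 6];  Q = [1, 2]
  Insert 2 (step 3): P = [2, 6] / [3];  Q = [1, 2] / [3]
  Insert 7 (step 4): P = [2, 6, 7] / [3];  Q = [1, 2, 4] / [3]
  Insert 1 (step 5): P = [1, 6, 7] / [2] / [3];  Q = [1, 2, 4] / [3] / [5]
  Insert 4 (step 6): P = [1, 4, 7] / [2, 6] / [3];  Q = [1, 2, 4] / [3, 6] / [5]
  Insert 5 (step 7): P = [1, 4, 5] / [2, 6, 7] / [3];  Q = [1, 2, 4] / [3, 6, 7] / [5]
Final shape: (3, 3, 1).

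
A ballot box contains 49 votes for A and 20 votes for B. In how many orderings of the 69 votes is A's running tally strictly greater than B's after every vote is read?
Strict-lead orderings = 48598897579886940

Total orderings of the 69 votes with 49 for A: C(69, 49) = 115631859759041340. By the Bertrand ballot formula (Cycle Lemma / reflection principle), the number of orderings in which A is strictly ahead of B throughout is (p − q)/(p + q) · C(p + q, p) = (49 − 20)/(49 + 20) · 115631859759041340 = 48598897579886940.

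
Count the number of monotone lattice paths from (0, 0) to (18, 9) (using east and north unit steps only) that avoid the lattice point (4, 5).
Number of paths = 4301265

Total paths from (0, 0) to (18, 9): C(27, 18) = 4686825. Paths through (4, 5): (paths (0, 0) → (4, 5)) × (paths (4, 5) → (18, 9)) = C(9, 4) · C(18, 14) = 126 · 3060 = 385560. Avoidance count = 4686825 − 385560 = 4301265.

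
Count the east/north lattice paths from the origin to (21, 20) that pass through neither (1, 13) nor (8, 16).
Number of paths = 267370082220

Inclusion–exclusion. Total paths: C(41, 21) = 269128937220. Through P₁: C(14, 1)·C(27, 20) = 12432420. Through P₂: C(24, 8)·C(17, 13) = 1750420980. Since P₁ is strictly southwest of P₂, a monotone path through both must visit P₁ then P₂; paths through both = C(14, 1)·C(10, 7)·C(17, 13) = 3998400. Avoid both = 269128937220 − 12432420 − 1750420980 + 3998400 = 267370082220.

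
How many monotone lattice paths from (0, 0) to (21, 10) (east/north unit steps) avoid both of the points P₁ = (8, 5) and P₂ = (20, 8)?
Number of paths = 25757589

Inclusion–exclusion. Total paths: C(31, 21) = 44352165. Through P₁: C(13, 8)·C(18, 13) = 11027016. Through P₂: C(28, 20)·C(3, 1) = 9324315. Since P₁ is strictly southwest of P₂, a monotone path through both must visit P₁ then P₂; paths through both = C(13, 8)·C(15, 12)·C(3, 1) = 1756755. Avoid both = 44352165 − 11027016 − 9324315 + 1756755 = 25757589.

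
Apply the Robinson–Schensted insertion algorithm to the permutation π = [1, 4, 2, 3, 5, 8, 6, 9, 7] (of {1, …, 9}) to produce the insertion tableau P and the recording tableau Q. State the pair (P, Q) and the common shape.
P = [1, 2, 3, 5, 6, 7] / [4, 8, 9];  Q = [1, 2, 4, 5, 6, 8] / [3, 7, 9];  common shape = (6, 3)

Row-insert the values π_1, π_2, … into P one at a time, bumping the leftmost entry strictly greater than the inserted value down to the next row. The recording tableau Q records, in position (i, j), the step at which that cell was added to P.
  Insert 1 (step 1): P = [1];  Q = [1]
  Insert 4 (step 2): P = [1, 4];  Q = [1, 2]
  Insert 2 (step 3): P = [1, 2] / [4];  Q = [1, 2] / [3]
  Insert 3 (step 4): P = [1, 2, 3] / [4];  Q = [1, 2, 4] / [3]
  Insert 5 (step 5): P = [1, 2, 3, 5] / [4];  Q = [1, 2, 4, 5] / [3]
  Insert 8 (step 6): P = [1, 2, 3, 5, 8] / [4];  Q = [1, 2, 4, 5, 6] / [3]
  Insert 6 (step 7): P = [1, 2, 3, 5, 6] / [4, 8];  Q = [1, 2, 4, 5, 6] / [3, 7]
  Insert 9 (step 8): P = [1, 2, 3, 5, 6, 9] / [4, 8];  Q = [1, 2, 4, 5, 6, 8] / [3, 7]
  Insert 7 (step 9): P = [1, 2, 3, 5, 6, 7] / [4, 8, 9];  Q = [1, 2, 4, 5, 6, 8] / [3, 7, 9]
Final shape: (6, 3).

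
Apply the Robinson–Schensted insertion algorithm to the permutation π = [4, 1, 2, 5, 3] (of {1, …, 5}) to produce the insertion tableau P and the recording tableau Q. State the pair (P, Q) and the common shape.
P = [1, 2, 3] / [4, 5];  Q = [1, 3, 4] / [2, 5];  common shape = (3, 2)

Row-insert the values π_1, π_2, … into P one at a time, bumping the leftmost entry strictly greater than the inserted value down to the next row. The recording tableau Q records, in position (i, j), the step at which that cell was added to P.
  Insert 4 (step 1): P = [4];  Q = [1]
  Insert 1 (step 2): P = [1] / [4];  Q = [1] / [2]
  Insert 2 (step 3): P = [1, 2] / [4];  Q = [1, 3] / [2]
  Insert 5 (step 4): P = [1, 2, 5] / [4];  Q = [1, 3, 4] / [2]
  Insert 3 (step 5): P = [1, 2, 3] / [4, 5];  Q = [1, 3, 4] / [2, 5]
Final shape: (3, 2).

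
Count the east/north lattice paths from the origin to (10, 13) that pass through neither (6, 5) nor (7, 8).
Number of paths = 658504

Inclusion–exclusion. Total paths: C(23, 10) = 1144066. Through P₁: C(11, 6)·C(12, 4) = 228690. Through P₂: C(15, 7)·C(8, 3) = 360360. Since P₁ is strictly southwest of P₂, a monotone path through both must visit P₁ then P₂; paths through both = C(11, 6)·C(4, 1)·C(8, 3) = 103488. Avoid both = 1144066 − 228690 − 360360 + 103488 = 658504.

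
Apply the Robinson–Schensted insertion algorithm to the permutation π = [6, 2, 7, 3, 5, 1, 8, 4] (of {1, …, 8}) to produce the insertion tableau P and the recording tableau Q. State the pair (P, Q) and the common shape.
P = [1, 3, 4, 8] / [2, 5] / [6, 7];  Q = [1, 3, 5, 7] / [2, 4] / [6, 8];  common shape = (4, 2, 2)

Row-insert the values π_1, π_2, … into P one at a time, bumping the leftmost entry strictly greater than the inserted value down to the next row. The recording tableau Q records, in position (i, j), the step at which that cell was added to P.
  Insert 6 (step 1): P = [6];  Q = [1]
  Insert 2 (step 2): P = [2] / [6];  Q = [1] / [2]
  Insert 7 (step 3): P = [2, 7] / [6];  Q = [1, 3] / [2]
  Insert 3 (step 4): P = [2, 3] / [6, 7];  Q = [1, 3] / [2, 4]
  Insert 5 (step 5): P = [2, 3, 5] / [6, 7];  Q = [1, 3, 5] / [2, 4]
  Insert 1 (step 6): P = [1, 3, 5] / [2, 7] / [6];  Q = [1, 3, 5] / [2, 4] / [6]
  Insert 8 (step 7): P = [1, 3, 5, 8] / [2, 7] / [6];  Q = [1, 3, 5, 7] / [2, 4] / [6]
  Insert 4 (step 8): P = [1, 3, 4, 8] / [2, 5] / [6, 7];  Q = [1, 3, 5, 7] / [2, 4] / [6, 8]
Final shape: (4, 2, 2).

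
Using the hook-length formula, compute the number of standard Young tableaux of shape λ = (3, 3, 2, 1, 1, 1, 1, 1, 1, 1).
# SYT of shape (3, 3, 2, 1, 1, 1, 1, 1, 1, 1) = 9100

Hook-length formula: f^λ = n! / Π hook(c), product over all cells c of the Young diagram. For λ = (3, 3, 2, 1, 1, 1, 1, 1, 1, 1), n = 15 boxes. Hook lengths by row (left-to-right, top-to-bottom): [12, 4, 2]; [11, 3, 1]; [9, 1]; [7]; [6]; [5]; [4]; [3]; [2]; [1]. Product of hooks = 143700480. So f^λ = 15! / 143700480 = 1307674368000 / 143700480 = 9100.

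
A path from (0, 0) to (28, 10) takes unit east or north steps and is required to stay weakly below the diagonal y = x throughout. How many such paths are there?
Number of paths = 309722116

By the reflection principle (André's argument), the number of monotone paths to (28, 10) with n ≤ m that never go above y = x is C(38, 28) − C(38, 29) = 472733756 − 163011640 = 309722116.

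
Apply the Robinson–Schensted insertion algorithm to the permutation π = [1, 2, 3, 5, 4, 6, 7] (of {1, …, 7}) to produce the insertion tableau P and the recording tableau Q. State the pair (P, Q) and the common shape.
P = [1, 2, 3, 4, 6, 7] / [5];  Q = [1, 2, 3, 4, 6, 7] / [5];  common shape = (6, 1)

Row-insert the values π_1, π_2, … into P one at a time, bumping the leftmost entry strictly greater than the inserted value down to the next row. The recording tableau Q records, in position (i, j), the step at which that cell was added to P.
  Insert 1 (step 1): P = [1];  Q = [1]
  Insert 2 (step 2): P = [1, 2];  Q = [1, 2]
  Insert 3 (step 3): P = [1, 2, 3];  Q = [1, 2, 3]
  Insert 5 (step 4): P = [1, 2, 3, 5];  Q = [1, 2, 3, 4]
  Insert 4 (step 5): P = [1, 2, 3, 4] / [5];  Q = [1, 2, 3, 4] / [5]
  Insert 6 (step 6): P = [1, 2, 3, 4, 6] / [5];  Q = [1, 2, 3, 4, 6] / [5]
  Insert 7 (step 7): P = [1, 2, 3, 4, 6, 7] / [5];  Q = [1, 2, 3, 4, 6, 7] / [5]
Final shape: (6, 1).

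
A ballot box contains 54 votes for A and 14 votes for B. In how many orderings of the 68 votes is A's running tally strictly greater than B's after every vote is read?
Strict-lead orderings = 72490752804800

Total orderings of the 68 votes with 54 for A: C(68, 54) = 123234279768160. By the Bertrand ballot formula (Cycle Lemma / reflection principle), the number of orderings in which A is strictly ahead of B throughout is (p − q)/(p + q) · C(p + q, p) = (54 − 14)/(54 + 14) · 123234279768160 = 72490752804800.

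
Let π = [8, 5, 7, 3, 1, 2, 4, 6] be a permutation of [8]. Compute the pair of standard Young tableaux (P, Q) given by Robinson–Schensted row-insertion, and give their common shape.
P = [1, 2, 4, 6] / [3, 7] / [5] / [8];  Q = [1, 3, 7, 8] / [2, 6] / [4] / [5];  common shape = (4, 2, 1, 1)

Row-insert the values π_1, π_2, … into P one at a time, bumping the leftmost entry strictly greater than the inserted value down to the next row. The recording tableau Q records, in position (i, j), the step at which that cell was added to P.
  Insert 8 (step 1): P = [8];  Q = [1]
  Insert 5 (step 2): P = [5] / [8];  Q = [1] / [2]
  Insert 7 (step 3): P = [5, 7] / [8];  Q = [1, 3] / [2]
  Insert 3 (step 4): P = [3, 7] / [5] / [8];  Q = [1, 3] / [2] / [4]
  Insert 1 (step 5): P = [1, 7] / [3] / [5] / [8];  Q = [1, 3] / [2] / [4] / [5]
  Insert 2 (step 6): P = [1, 2] / [3, 7] / [5] / [8];  Q = [1, 3] / [2, 6] / [4] / [5]
  Insert 4 (step 7): P = [1, 2, 4] / [3, 7] / [5] / [8];  Q = [1, 3, 7] / [2, 6] / [4] / [5]
  Insert 6 (step 8): P = [1, 2, 4, 6] / [3, 7] / [5] / [8];  Q = [1, 3, 7, 8] / [2, 6] / [4] / [5]
Final shape: (4, 2, 1, 1).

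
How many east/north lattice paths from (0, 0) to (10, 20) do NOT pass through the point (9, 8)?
Number of paths = 29728985

Total paths from (0, 0) to (10, 20): C(30, 10) = 30045015. Paths through (9, 8): (paths (0, 0) → (9, 8)) × (paths (9, 8) → (10, 20)) = C(17, 9) · C(13, 1) = 24310 · 13 = 316030. Avoidance count = 30045015 − 316030 = 29728985.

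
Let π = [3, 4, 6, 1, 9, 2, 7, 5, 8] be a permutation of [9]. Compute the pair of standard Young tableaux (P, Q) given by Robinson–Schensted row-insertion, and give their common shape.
P = [1, 2, 5, 7, 8] / [3, 4, 6] / [9];  Q = [1, 2, 3, 5, 9] / [4, 6, 7] / [8];  common shape = (5, 3, 1)

Row-insert the values π_1, π_2, … into P one at a time, bumping the leftmost entry strictly greater than the inserted value down to the next row. The recording tableau Q records, in position (i, j), the step at which that cell was added to P.
  Insert 3 (step 1): P = [3];  Q = [1]
  Insert 4 (step 2): P = [3, 4];  Q = [1, 2]
  Insert 6 (step 3): P = [3, 4, 6];  Q = [1, 2, 3]
  Insert 1 (step 4): P = [1, 4, 6] / [3];  Q = [1, 2, 3] / [4]
  Insert 9 (step 5): P = [1, 4, 6, 9] / [3];  Q = [1, 2, 3, 5] / [4]
  Insert 2 (step 6): P = [1, 2, 6, 9] / [3, 4];  Q = [1, 2, 3, 5] / [4, 6]
  Insert 7 (step 7): P = [1, 2, 6, 7] / [3, 4, 9];  Q = [1, 2, 3, 5] / [4, 6, 7]
  Insert 5 (step 8): P = [1, 2, 5, 7] / [3, 4, 6] / [9];  Q = [1, 2, 3, 5] / [4, 6, 7] / [8]
  Insert 8 (step 9): P = [1, 2, 5, 7, 8] / [3, 4, 6] / [9];  Q = [1, 2, 3, 5, 9] / [4, 6, 7] / [8]
Final shape: (5, 3, 1).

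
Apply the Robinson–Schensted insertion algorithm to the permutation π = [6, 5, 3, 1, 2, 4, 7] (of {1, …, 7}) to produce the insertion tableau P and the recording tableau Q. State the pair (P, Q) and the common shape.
P = [1, 2, 4, 7] / [3] / [5] / [6];  Q = [1, 5, 6, 7] / [2] / [3] / [4];  common shape = (4, 1, 1, 1)

Row-insert the values π_1, π_2, … into P one at a time, bumping the leftmost entry strictly greater than the inserted value down to the next row. The recording tableau Q records, in position (i, j), the step at which that cell was added to P.
  Insert 6 (step 1): P = [6];  Q = [1]
  Insert 5 (step 2): P = [5] / [6];  Q = [1] / [2]
  Insert 3 (step 3): P = [3] / [5] / [6];  Q = [1] / [2] / [3]
  Insert 1 (step 4): P = [1] / [3] / [5] / [6];  Q = [1] / [2] / [3] / [4]
  Insert 2 (step 5): P = [1, 2] / [3] / [5] / [6];  Q = [1, 5] / [2] / [3] / [4]
  Insert 4 (step 6): P = [1, 2, 4] / [3] / [5] / [6];  Q = [1, 5, 6] / [2] / [3] / [4]
  Insert 7 (step 7): P = [1, 2, 4, 7] / [3] / [5] / [6];  Q = [1, 5, 6, 7] / [2] / [3] / [4]
Final shape: (4, 1, 1, 1).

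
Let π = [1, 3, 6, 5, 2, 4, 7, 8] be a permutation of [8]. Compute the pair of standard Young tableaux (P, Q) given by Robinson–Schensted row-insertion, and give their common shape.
P = [1, 2, 4, 7, 8] / [3, 5] / [6];  Q = [1, 2, 3, 7, 8] / [4, 6] / [5];  common shape = (5, 2, 1)

Row-insert the values π_1, π_2, … into P one at a time, bumping the leftmost entry strictly greater than the inserted value down to the next row. The recording tableau Q records, in position (i, j), the step at which that cell was added to P.
  Insert 1 (step 1): P = [1];  Q = [1]
  Insert 3 (step 2): P = [1, 3];  Q = [1, 2]
  Insert 6 (step 3): P = [1, 3, 6];  Q = [1, 2, 3]
  Insert 5 (step 4): P = [1, 3, 5] / [6];  Q = [1, 2, 3] / [4]
  Insert 2 (step 5): P = [1, 2, 5] / [3] / [6];  Q = [1, 2, 3] / [4] / [5]
  Insert 4 (step 6): P = [1, 2, 4] / [3, 5] / [6];  Q = [1, 2, 3] / [4, 6] / [5]
  Insert 7 (step 7): P = [1, 2, 4, 7] / [3, 5] / [6];  Q = [1, 2, 3, 7] / [4, 6] / [5]
  Insert 8 (step 8): P = [1, 2, 4, 7, 8] / [3, 5] / [6];  Q = [1, 2, 3, 7, 8] / [4, 6] / [5]
Final shape: (5, 2, 1).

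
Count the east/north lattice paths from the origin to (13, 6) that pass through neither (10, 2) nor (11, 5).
Number of paths = 12510

Inclusion–exclusion. Total paths: C(19, 13) = 27132. Through P₁: C(12, 10)·C(7, 3) = 2310. Through P₂: C(16, 11)·C(3, 2) = 13104. Since P₁ is strictly southwest of P₂, a monotone path through both must visit P₁ then P₂; paths through both = C(12, 10)·C(4, 1)·C(3, 2) = 792. Avoid both = 27132 − 2310 − 13104 + 792 = 12510.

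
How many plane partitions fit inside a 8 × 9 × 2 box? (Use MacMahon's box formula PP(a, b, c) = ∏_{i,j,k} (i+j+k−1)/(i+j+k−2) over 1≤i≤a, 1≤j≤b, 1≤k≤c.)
PP(8, 9, 2) = 118195220

Evaluate the triple product over i = 1..8, j = 1..9, k = 1..2. The factors are (2/1) · (3/2) · (3/2) · (4/3) · (4/3) · (5/4) · (5/4) · (6/5) · … (144 factors total). The numerators and denominators telescope so the product is an integer; carrying out the multiplication exactly gives PP(8, 9, 2) = 118195220.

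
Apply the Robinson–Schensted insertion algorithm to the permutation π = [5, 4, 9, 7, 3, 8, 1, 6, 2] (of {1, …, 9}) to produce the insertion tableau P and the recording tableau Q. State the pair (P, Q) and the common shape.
P = [1, 2, 8] / [3, 6] / [4, 7] / [5, 9];  Q = [1, 3, 6] / [2, 4] / [5, 8] / [7, 9];  common shape = (3, 2, 2, 2)

Row-insert the values π_1, π_2, … into P one at a time, bumping the leftmost entry strictly greater than the inserted value down to the next row. The recording tableau Q records, in position (i, j), the step at which that cell was added to P.
  Insert 5 (step 1): P = [5];  Q = [1]
  Insert 4 (step 2): P = [4] / [5];  Q = [1] / [2]
  Insert 9 (step 3): P = [4, 9] / [5];  Q = [1, 3] / [2]
  Insert 7 (step 4): P = [4, 7] / [5, 9];  Q = [1, 3] / [2, 4]
  Insert 3 (step 5): P = [3, 7] / [4, 9] / [5];  Q = [1, 3] / [2, 4] / [5]
  Insert 8 (step 6): P = [3, 7, 8] / [4, 9] / [5];  Q = [1, 3, 6] / [2, 4] / [5]
  Insert 1 (step 7): P = [1, 7, 8] / [3, 9] / [4] / [5];  Q = [1, 3, 6] / [2, 4] / [5] / [7]
  Insert 6 (step 8): P = [1, 6, 8] / [3, 7] / [4, 9] / [5];  Q = [1, 3, 6] / [2, 4] / [5, 8] / [7]
  Insert 2 (step 9): P = [1, 2, 8] / [3, 6] / [4, 7] / [5, 9];  Q = [1, 3, 6] / [2, 4] / [5, 8] / [7, 9]
Final shape: (3, 2, 2, 2).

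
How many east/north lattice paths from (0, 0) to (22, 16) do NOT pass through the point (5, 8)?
Number of paths = 20847987405

Total paths from (0, 0) to (22, 16): C(38, 22) = 22239974430. Paths through (5, 8): (paths (0, 0) → (5, 8)) × (paths (5, 8) → (22, 16)) = C(13, 5) · C(25, 17) = 1287 · 1081575 = 1391987025. Avoidance count = 22239974430 − 1391987025 = 20847987405.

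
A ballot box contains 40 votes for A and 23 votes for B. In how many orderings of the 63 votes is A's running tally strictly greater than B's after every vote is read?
Strict-lead orderings = 25363302339192405

Total orderings of the 63 votes with 40 for A: C(63, 40) = 93993414551124795. By the Bertrand ballot formula (Cycle Lemma / reflection principle), the number of orderings in which A is strictly ahead of B throughout is (p − q)/(p + q) · C(p + q, p) = (40 − 23)/(40 + 23) · 93993414551124795 = 25363302339192405.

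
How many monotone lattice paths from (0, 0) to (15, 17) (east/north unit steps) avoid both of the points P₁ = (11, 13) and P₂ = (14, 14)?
Number of paths = 270464544

Inclusion–exclusion. Total paths: C(32, 15) = 565722720. Through P₁: C(24, 11)·C(8, 4) = 174730080. Through P₂: C(28, 14)·C(4, 1) = 160466400. Since P₁ is strictly southwest of P₂, a monotone path through both must visit P₁ then P₂; paths through both = C(24, 11)·C(4, 3)·C(4, 1) = 39938304. Avoid both = 565722720 − 174730080 − 160466400 + 39938304 = 270464544.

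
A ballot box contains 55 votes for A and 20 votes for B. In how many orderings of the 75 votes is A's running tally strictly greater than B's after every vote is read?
Strict-lead orderings = 374811732630567512

Total orderings of the 75 votes with 55 for A: C(75, 55) = 803167998494073240. By the Bertrand ballot formula (Cycle Lemma / reflection principle), the number of orderings in which A is strictly ahead of B throughout is (p − q)/(p + q) · C(p + q, p) = (55 − 20)/(55 + 20) · 803167998494073240 = 374811732630567512.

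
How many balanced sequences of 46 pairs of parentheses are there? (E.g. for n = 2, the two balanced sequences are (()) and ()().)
C_46 = 8740328711533173390046320

These balanced parentheses are counted by the Catalan number C_n = (1/(n + 1)) · C(2n, n). For n = 46: C_46 = (1/47) · C(92, 46) = 410795449442059149332177040/47 = 8740328711533173390046320.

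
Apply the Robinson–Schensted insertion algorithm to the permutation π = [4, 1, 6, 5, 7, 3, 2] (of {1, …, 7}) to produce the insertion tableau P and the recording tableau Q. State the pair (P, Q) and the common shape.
P = [1, 2, 7] / [3, 5] / [4] / [6];  Q = [1, 3, 5] / [2, 4] / [6] / [7];  common shape = (3, 2, 1, 1)

Row-insert the values π_1, π_2, … into P one at a time, bumping the leftmost entry strictly greater than the inserted value down to the next row. The recording tableau Q records, in position (i, j), the step at which that cell was added to P.
  Insert 4 (step 1): P = [4];  Q = [1]
  Insert 1 (step 2): P = [1] / [4];  Q = [1] / [2]
  Insert 6 (step 3): P = [1, 6] / [4];  Q = [1, 3] / [2]
  Insert 5 (step 4): P = [1, 5] / [4, 6];  Q = [1, 3] / [2, 4]
  Insert 7 (step 5): P = [1, 5, 7] / [4, 6];  Q = [1, 3, 5] / [2, 4]
  Insert 3 (step 6): P = [1, 3, 7] / [4, 5] / [6];  Q = [1, 3, 5] / [2, 4] / [6]
  Insert 2 (step 7): P = [1, 2, 7] / [3, 5] / [4] / [6];  Q = [1, 3, 5] / [2, 4] / [6] / [7]
Final shape: (3, 2, 1, 1).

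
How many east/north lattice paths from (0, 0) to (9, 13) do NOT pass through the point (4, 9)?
Number of paths = 407330

Total paths from (0, 0) to (9, 13): C(22, 9) = 497420. Paths through (4, 9): (paths (0, 0) → (4, 9)) × (paths (4, 9) → (9, 13)) = C(13, 4) · C(9, 5) = 715 · 126 = 90090. Avoidance count = 497420 − 90090 = 407330.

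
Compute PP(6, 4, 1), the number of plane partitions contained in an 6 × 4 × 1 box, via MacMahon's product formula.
PP(6, 4, 1) = 210

Evaluate the triple product over i = 1..6, j = 1..4, k = 1..1. The factors are (2/1) · (3/2) · (4/3) · (5/4) · (3/2) · (4/3) · (5/4) · (6/5) · … (24 factors total). The numerators and denominators telescope so the product is an integer; carrying out the multiplication exactly gives PP(6, 4, 1) = 210.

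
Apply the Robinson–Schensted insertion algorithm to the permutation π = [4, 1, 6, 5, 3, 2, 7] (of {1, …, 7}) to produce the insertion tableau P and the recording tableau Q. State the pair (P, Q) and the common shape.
P = [1, 2, 7] / [3, 5] / [4] / [6];  Q = [1, 3, 7] / [2, 4] / [5] / [6];  common shape = (3, 2, 1, 1)

Row-insert the values π_1, π_2, … into P one at a time, bumping the leftmost entry strictly greater than the inserted value down to the next row. The recording tableau Q records, in position (i, j), the step at which that cell was added to P.
  Insert 4 (step 1): P = [4];  Q = [1]
  Insert 1 (step 2): P = [1] / [4];  Q = [1] / [2]
  Insert 6 (step 3): P = [1, 6] / [4];  Q = [1, 3] / [2]
  Insert 5 (step 4): P = [1, 5] / [4, 6];  Q = [1, 3] / [2, 4]
  Insert 3 (step 5): P = [1, 3] / [4, 5] / [6];  Q = [1, 3] / [2, 4] / [5]
  Insert 2 (step 6): P = [1, 2] / [3, 5] / [4] / [6];  Q = [1, 3] / [2, 4] / [5] / [6]
  Insert 7 (step 7): P = [1, 2, 7] / [3, 5] / [4] / [6];  Q = [1, 3, 7] / [2, 4] / [5] / [6]
Final shape: (3, 2, 1, 1).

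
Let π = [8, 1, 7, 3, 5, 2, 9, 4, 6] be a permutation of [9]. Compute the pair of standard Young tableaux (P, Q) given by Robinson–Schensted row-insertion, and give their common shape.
P = [1, 2, 4, 6] / [3, 5, 9] / [7] / [8];  Q = [1, 3, 5, 7] / [2, 8, 9] / [4] / [6];  common shape = (4, 3, 1, 1)

Row-insert the values π_1, π_2, … into P one at a time, bumping the leftmost entry strictly greater than the inserted value down to the next row. The recording tableau Q records, in position (i, j), the step at which that cell was added to P.
  Insert 8 (step 1): P = [8];  Q = [1]
  Insert 1 (step 2): P = [1] / [8];  Q = [1] / [2]
  Insert 7 (step 3): P = [1, 7] / [8];  Q = [1, 3] / [2]
  Insert 3 (step 4): P = [1, 3] / [7] / [8];  Q = [1, 3] / [2] / [4]
  Insert 5 (step 5): P = [1, 3, 5] / [7] / [8];  Q = [1, 3, 5] / [2] / [4]
  Insert 2 (step 6): P = [1, 2, 5] / [3] / [7] / [8];  Q = [1, 3, 5] / [2] / [4] / [6]
  Insert 9 (step 7): P = [1, 2, 5, 9] / [3] / [7] / [8];  Q = [1, 3, 5, 7] / [2] / [4] / [6]
  Insert 4 (step 8): P = [1, 2, 4, 9] / [3, 5] / [7] / [8];  Q = [1, 3, 5, 7] / [2, 8] / [4] / [6]
  Insert 6 (step 9): P = [1, 2, 4, 6] / [3, 5, 9] / [7] / [8];  Q = [1, 3, 5, 7] / [2, 8, 9] / [4] / [6]
Final shape: (4, 3, 1, 1).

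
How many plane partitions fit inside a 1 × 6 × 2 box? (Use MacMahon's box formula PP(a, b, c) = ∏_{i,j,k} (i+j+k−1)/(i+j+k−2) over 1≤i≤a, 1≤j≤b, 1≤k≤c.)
PP(1, 6, 2) = 28

Evaluate the triple product over i = 1..1, j = 1..6, k = 1..2. The factors are (2/1) · (3/2) · (3/2) · (4/3) · (4/3) · (5/4) · (5/4) · (6/5) · … (12 factors total). The numerators and denominators telescope so the product is an integer; carrying out the multiplication exactly gives PP(1, 6, 2) = 28.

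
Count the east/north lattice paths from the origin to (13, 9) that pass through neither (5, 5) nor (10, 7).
Number of paths = 231120

Inclusion–exclusion. Total paths: C(22, 13) = 497420. Through P₁: C(10, 5)·C(12, 8) = 124740. Through P₂: C(17, 10)·C(5, 3) = 194480. Since P₁ is strictly southwest of P₂, a monotone path through both must visit P₁ then P₂; paths through both = C(10, 5)·C(7, 5)·C(5, 3) = 52920. Avoid both = 497420 − 124740 − 194480 + 52920 = 231120.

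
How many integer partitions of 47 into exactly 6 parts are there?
p(47, 6 parts) = 4070

Partitions of n into exactly k parts are in bijection with partitions of n − k into at most k parts (subtract 1 from each part). So p(47, exactly 6) = p(41, parts ≤ 6). Computing via the recurrence p(m, j) = p(m, j−1) + p(m−j, j) gives 4070.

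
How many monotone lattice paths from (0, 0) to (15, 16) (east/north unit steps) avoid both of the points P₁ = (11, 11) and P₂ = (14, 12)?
Number of paths = 177475903

Inclusion–exclusion. Total paths: C(31, 15) = 300540195. Through P₁: C(22, 11)·C(9, 4) = 88884432. Through P₂: C(26, 14)·C(5, 1) = 48288500. Since P₁ is strictly southwest of P₂, a monotone path through both must visit P₁ then P₂; paths through both = C(22, 11)·C(4, 3)·C(5, 1) = 14108640. Avoid both = 300540195 − 88884432 − 48288500 + 14108640 = 177475903.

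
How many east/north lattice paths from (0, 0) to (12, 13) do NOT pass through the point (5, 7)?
Number of paths = 3841228

Total paths from (0, 0) to (12, 13): C(25, 12) = 5200300. Paths through (5, 7): (paths (0, 0) → (5, 7)) × (paths (5, 7) → (12, 13)) = C(12, 5) · C(13, 7) = 792 · 1716 = 1359072. Avoidance count = 5200300 − 1359072 = 3841228.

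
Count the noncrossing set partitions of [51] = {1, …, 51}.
C_51 = 7684785670514316385230816156

These noncrossing partitions are counted by the Catalan number C_n = (1/(n + 1)) · C(2n, n). For n = 51: C_51 = (1/52) · C(102, 51) = 399608854866744452032002440112/52 = 7684785670514316385230816156.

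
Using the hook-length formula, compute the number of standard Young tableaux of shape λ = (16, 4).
# SYT of shape (16, 4) = 3705

Hook-length formula: f^λ = n! / Π hook(c), product over all cells c of the Young diagram. For λ = (16, 4), n = 20 boxes. Hook lengths by row (left-to-right, top-to-bottom): [17, 16, 15, 14, 12, 11, 10, 9, 8, 7, 6, 5, 4, 3, 2, 1]; [4, 3, 2, 1]. Product of hooks = 656653713408000. So f^λ = 20! / 656653713408000 = 2432902008176640000 / 656653713408000 = 3705.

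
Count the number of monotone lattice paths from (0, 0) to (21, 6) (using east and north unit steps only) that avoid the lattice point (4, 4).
Number of paths = 284040

Total paths from (0, 0) to (21, 6): C(27, 21) = 296010. Paths through (4, 4): (paths (0, 0) → (4, 4)) × (paths (4, 4) → (21, 6)) = C(8, 4) · C(19, 17) = 70 · 171 = 11970. Avoidance count = 296010 − 11970 = 284040.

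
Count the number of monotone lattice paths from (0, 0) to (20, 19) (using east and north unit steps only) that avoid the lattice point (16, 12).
Number of paths = 58884085260

Total paths from (0, 0) to (20, 19): C(39, 20) = 68923264410. Paths through (16, 12): (paths (0, 0) → (16, 12)) × (paths (16, 12) → (20, 19)) = C(28, 16) · C(11, 4) = 30421755 · 330 = 10039179150. Avoidance count = 68923264410 − 10039179150 = 58884085260.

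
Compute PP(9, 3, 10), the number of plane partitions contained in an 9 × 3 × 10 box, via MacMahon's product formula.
PP(9, 3, 10) = 8291930371088

Evaluate the triple product over i = 1..9, j = 1..3, k = 1..10. The factors are (2/1) · (3/2) · (4/3) · (5/4) · (6/5) · (7/6) · (8/7) · (9/8) · … (270 factors total). The numerators and denominators telescope so the product is an integer; carrying out the multiplication exactly gives PP(9, 3, 10) = 8291930371088.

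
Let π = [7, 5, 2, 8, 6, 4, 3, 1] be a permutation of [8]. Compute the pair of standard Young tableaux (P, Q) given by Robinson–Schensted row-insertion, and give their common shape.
P = [1, 3] / [2, 6] / [4, 8] / [5] / [7];  Q = [1, 4] / [2, 5] / [3, 6] / [7] / [8];  common shape = (2, 2, 2, 1, 1)

Row-insert the values π_1, π_2, … into P one at a time, bumping the leftmost entry strictly greater than the inserted value down to the next row. The recording tableau Q records, in position (i, j), the step at which that cell was added to P.
  Insert 7 (step 1): P = [7];  Q = [1]
  Insert 5 (step 2): P = [5] / [7];  Q = [1] / [2]
  Insert 2 (step 3): P = [2] / [5] / [7];  Q = [1] / [2] / [3]
  Insert 8 (step 4): P = [2, 8] / [5] / [7];  Q = [1, 4] / [2] / [3]
  Insert 6 (step 5): P = [2, 6] / [5, 8] / [7];  Q = [1, 4] / [2, 5] / [3]
  Insert 4 (step 6): P = [2, 4] / [5, 6] / [7, 8];  Q = [1, 4] / [2, 5] / [3, 6]
  Insert 3 (step 7): P = [2, 3] / [4, 6] / [5, 8] / [7];  Q = [1, 4] / [2, 5] / [3, 6] / [7]
  Insert 1 (step 8): P = [1, 3] / [2, 6] / [4, 8] / [5] / [7];  Q = [1, 4] / [2, 5] / [3, 6] / [7] / [8]
Final shape: (2, 2, 2, 1, 1).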